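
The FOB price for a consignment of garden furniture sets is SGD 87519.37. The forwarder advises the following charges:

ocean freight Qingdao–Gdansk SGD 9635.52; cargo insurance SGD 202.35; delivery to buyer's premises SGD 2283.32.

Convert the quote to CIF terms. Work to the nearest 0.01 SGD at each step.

Not relevant to the conversion: delivery — on the buyer under both terms; not part of either seller's price.
From FOB to CIF, the seller additionally bears: freight, insurance.
CIF price = 87519.37 + 9635.52 + 202.35 = 97357.24

CIF price: SGD 97357.24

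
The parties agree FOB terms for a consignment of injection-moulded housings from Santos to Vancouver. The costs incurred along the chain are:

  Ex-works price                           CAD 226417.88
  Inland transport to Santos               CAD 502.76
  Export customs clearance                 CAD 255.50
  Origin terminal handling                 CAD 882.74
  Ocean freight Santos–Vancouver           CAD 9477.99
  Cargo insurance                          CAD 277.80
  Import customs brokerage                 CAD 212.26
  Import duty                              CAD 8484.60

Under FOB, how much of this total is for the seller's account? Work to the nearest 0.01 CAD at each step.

Seller's account: CAD 228058.88

FOB: the seller bears costs until goods are on board at the origin port; the buyer bears freight, insurance and all costs thereafter.
Seller's account: goods 226417.88 + inland to port 502.76 + export clearance 255.50 + origin terminal 882.74 = 228058.88
Buyer's account: freight 9477.99 + insurance 277.80 + brokerage 212.26 + duty 8484.60 = 18452.65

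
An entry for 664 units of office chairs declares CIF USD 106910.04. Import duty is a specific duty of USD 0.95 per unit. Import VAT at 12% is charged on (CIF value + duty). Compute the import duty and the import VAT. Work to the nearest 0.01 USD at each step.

Import duty = 664 × 0.95 = 630.80
VAT base = CIF + duty = 106910.04 + 630.80 = 107540.84
Import VAT = 107540.84 × 12% = 12904.90

Import duty: USD 630.80; import VAT: USD 12904.90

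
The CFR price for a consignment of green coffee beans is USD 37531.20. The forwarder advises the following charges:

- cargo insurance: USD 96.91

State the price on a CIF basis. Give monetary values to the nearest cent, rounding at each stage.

From CFR to CIF, the seller additionally bears: insurance.
CIF price = 37531.20 + 96.91 = 37628.11

CIF price: USD 37628.11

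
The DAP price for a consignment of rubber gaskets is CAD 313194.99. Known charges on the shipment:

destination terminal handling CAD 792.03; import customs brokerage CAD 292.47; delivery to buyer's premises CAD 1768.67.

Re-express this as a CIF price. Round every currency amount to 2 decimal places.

Not relevant to the conversion: brokerage — on the buyer under both terms; not part of either seller's price.
From DAP to CIF, the seller no longer bears: destination terminal, delivery.
CIF price = 313194.99 − 792.03 − 1768.67 = 310634.29

CIF price: CAD 310634.29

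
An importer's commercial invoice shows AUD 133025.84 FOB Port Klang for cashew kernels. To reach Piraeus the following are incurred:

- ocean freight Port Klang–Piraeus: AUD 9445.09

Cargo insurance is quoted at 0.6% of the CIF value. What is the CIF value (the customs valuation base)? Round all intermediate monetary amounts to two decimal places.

Let C be the CIF value. C = FOB price + freight + 0.6% × C
C − 0.6% × C = 133025.84 + 9445.09
0.994 × C = 142470.93
C = 142470.93 / 0.994 = 143330.92
Insurance premium = 0.6% × 143330.92 = 859.99

CIF value: AUD 143330.92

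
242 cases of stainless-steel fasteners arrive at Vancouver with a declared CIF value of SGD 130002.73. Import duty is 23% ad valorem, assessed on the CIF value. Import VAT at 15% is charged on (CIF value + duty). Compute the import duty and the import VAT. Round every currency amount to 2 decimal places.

Import duty = 130002.73 × 23% = 29900.63
VAT base = CIF + duty = 130002.73 + 29900.63 = 159903.36
Import VAT = 159903.36 × 15% = 23985.50

Import duty: SGD 29900.63; import VAT: SGD 23985.50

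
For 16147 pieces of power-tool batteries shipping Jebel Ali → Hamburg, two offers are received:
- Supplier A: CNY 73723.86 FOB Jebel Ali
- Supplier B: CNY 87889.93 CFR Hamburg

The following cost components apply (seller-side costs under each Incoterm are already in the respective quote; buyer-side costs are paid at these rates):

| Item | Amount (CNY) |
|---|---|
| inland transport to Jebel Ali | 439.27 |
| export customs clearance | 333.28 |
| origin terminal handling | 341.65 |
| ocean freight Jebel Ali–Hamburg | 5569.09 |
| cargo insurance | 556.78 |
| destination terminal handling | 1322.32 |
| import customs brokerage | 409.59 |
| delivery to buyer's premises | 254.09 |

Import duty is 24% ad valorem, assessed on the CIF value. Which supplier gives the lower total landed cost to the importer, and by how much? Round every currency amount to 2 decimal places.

Supplier A is cheaper by CNY 10660.25

Supplier A (FOB):
CIF value = FOB price + freight + insurance = 73723.86 + 5569.09 + 556.78 = 79849.73
Import duty = 79849.73 × 24% = 19163.94
Buyer bears (A): 5569.09 + 556.78 + 1322.32 + 409.59 + 254.09 = 8111.87
Landed cost (A) = invoice 73723.86 + 8111.87 + duty 19163.94 = 100999.67
Supplier B (CFR):
CIF value = CFR price + insurance = 87889.93 + 556.78 = 88446.71
Import duty = 88446.71 × 24% = 21227.21
Buyer bears (B): 556.78 + 1322.32 + 409.59 + 254.09 = 2542.78
Landed cost (B) = invoice 87889.93 + 2542.78 + duty 21227.21 = 111659.92
Difference = |100999.67 − 111659.92| = 10660.25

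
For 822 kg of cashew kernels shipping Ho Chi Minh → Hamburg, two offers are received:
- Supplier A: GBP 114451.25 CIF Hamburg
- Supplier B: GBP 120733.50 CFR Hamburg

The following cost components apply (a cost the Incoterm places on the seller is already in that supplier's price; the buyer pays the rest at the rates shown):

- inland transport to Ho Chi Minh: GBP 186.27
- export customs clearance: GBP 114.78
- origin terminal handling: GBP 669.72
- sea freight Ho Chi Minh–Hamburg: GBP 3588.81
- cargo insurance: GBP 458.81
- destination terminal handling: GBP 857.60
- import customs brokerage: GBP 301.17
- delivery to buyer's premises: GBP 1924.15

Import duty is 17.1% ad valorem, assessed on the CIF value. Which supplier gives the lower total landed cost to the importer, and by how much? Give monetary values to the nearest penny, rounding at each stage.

Supplier A (CIF):
The CIF price already equals the CIF value: 114451.25
Import duty = 114451.25 × 17.1% = 19571.16
Buyer bears (A): 857.60 + 301.17 + 1924.15 = 3082.92
Landed cost (A) = invoice 114451.25 + 3082.92 + duty 19571.16 = 137105.33
Supplier B (CFR):
CIF value = CFR price + insurance = 120733.50 + 458.81 = 121192.31
Import duty = 121192.31 × 17.1% = 20723.89
Buyer bears (B): 458.81 + 857.60 + 301.17 + 1924.15 = 3541.73
Landed cost (B) = invoice 120733.50 + 3541.73 + duty 20723.89 = 144999.12
Difference = |137105.33 − 144999.12| = 7893.79

Supplier A is cheaper by GBP 7893.79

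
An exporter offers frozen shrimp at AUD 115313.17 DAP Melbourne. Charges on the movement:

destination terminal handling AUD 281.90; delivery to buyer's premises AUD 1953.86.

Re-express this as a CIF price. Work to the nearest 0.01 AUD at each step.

CIF price: AUD 113077.41

From DAP to CIF, the seller no longer bears: destination terminal, delivery.
CIF price = 115313.17 − 281.90 − 1953.86 = 113077.41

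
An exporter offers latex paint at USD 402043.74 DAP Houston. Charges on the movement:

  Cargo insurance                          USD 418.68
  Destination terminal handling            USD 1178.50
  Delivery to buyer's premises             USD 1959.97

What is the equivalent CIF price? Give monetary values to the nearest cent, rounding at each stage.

CIF price: USD 398905.27

Not relevant to the conversion: insurance — on the seller under both DAP and CIF; already in the DAP price and stays in the CIF price.
From DAP to CIF, the seller no longer bears: destination terminal, delivery.
CIF price = 402043.74 − 1178.50 − 1959.97 = 398905.27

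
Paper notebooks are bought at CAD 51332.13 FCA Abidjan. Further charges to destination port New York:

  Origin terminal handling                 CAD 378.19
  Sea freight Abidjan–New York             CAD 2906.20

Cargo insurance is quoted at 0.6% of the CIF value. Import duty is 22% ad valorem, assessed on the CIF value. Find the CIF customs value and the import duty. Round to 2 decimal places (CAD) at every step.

Let C be the CIF value. C = FCA price + pre-shipment costs + freight + 0.6% × C
C − 0.6% × C = 51332.13 + 378.19 + 2906.20
0.994 × C = 54616.52
C = 54616.52 / 0.994 = 54946.20
Insurance premium = 0.6% × 54946.20 = 329.68
Import duty = 54946.20 × 22% = 12088.16

CIF value: CAD 54946.20; import duty: CAD 12088.16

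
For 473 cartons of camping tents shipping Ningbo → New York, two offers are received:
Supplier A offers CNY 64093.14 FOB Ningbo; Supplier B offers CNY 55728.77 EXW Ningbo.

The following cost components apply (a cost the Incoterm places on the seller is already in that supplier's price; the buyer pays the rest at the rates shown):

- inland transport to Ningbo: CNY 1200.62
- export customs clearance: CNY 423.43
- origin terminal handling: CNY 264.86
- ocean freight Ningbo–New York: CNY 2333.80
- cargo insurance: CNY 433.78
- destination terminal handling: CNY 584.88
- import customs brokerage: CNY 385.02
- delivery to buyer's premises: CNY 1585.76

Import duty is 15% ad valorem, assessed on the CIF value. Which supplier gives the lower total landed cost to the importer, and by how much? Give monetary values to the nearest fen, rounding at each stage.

Supplier A (FOB):
CIF value = FOB price + freight + insurance = 64093.14 + 2333.80 + 433.78 = 66860.72
Import duty = 66860.72 × 15% = 10029.11
Buyer bears (A): 2333.80 + 433.78 + 584.88 + 385.02 + 1585.76 = 5323.24
Landed cost (A) = invoice 64093.14 + 5323.24 + duty 10029.11 = 79445.49
Supplier B (EXW):
CIF value = EXW price + inland to port + export clearance + origin terminal + freight + insurance = 55728.77 + 1200.62 + 423.43 + 264.86 + 2333.80 + 433.78 = 60385.26
Import duty = 60385.26 × 15% = 9057.79
Buyer bears (B): 1200.62 + 423.43 + 264.86 + 2333.80 + 433.78 + 584.88 + 385.02 + 1585.76 = 7212.15
Landed cost (B) = invoice 55728.77 + 7212.15 + duty 9057.79 = 71998.71
Difference = |79445.49 − 71998.71| = 7446.78

Supplier B is cheaper by CNY 7446.78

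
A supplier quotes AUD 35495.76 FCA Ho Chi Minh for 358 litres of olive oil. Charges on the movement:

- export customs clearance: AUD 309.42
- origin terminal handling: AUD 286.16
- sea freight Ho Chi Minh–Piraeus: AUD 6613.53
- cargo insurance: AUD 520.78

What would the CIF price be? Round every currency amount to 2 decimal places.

CIF price: AUD 42916.23

Not relevant to the conversion: export clearance — on the seller under both FCA and CIF; already in the FCA price and stays in the CIF price.
From FCA to CIF, the seller additionally bears: origin terminal, freight, insurance.
CIF price = 35495.76 + 286.16 + 6613.53 + 520.78 = 42916.23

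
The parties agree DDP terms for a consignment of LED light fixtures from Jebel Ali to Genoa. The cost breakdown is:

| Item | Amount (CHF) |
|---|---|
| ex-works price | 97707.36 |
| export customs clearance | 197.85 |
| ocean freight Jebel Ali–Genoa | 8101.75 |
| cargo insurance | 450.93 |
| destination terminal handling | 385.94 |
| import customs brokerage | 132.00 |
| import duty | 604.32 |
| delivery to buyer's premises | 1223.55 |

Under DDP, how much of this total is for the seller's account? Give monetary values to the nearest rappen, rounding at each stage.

Seller's account: CHF 108803.70

DDP: the seller bears all costs including import duty.
Seller's account: goods 97707.36 + export clearance 197.85 + freight 8101.75 + insurance 450.93 + destination terminal 385.94 + brokerage 132.00 + duty 604.32 + delivery 1223.55 = 108803.70
Buyer's account: 0.00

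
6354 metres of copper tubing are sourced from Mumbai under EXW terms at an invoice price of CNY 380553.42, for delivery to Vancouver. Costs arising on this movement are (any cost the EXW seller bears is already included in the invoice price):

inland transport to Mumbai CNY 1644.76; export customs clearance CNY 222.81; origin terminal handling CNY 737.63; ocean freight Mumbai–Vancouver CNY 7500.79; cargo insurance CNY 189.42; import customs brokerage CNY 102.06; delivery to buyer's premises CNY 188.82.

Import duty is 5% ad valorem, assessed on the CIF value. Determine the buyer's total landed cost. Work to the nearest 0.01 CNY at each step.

Total landed cost: CNY 410682.15

EXW: the seller makes goods available at their premises; the buyer bears all onward costs.
CIF value = EXW price + inland to port + export clearance + origin terminal + freight + insurance = 380553.42 + 1644.76 + 222.81 + 737.63 + 7500.79 + 189.42 = 390848.83
Import duty = 390848.83 × 5% = 19542.44
Buyer bears: inland to port 1644.76 + export clearance 222.81 + origin terminal 737.63 + freight 7500.79 + insurance 189.42 + brokerage 102.06 + delivery 188.82 + duty 19542.44 = 30128.73
Landed cost = invoice 380553.42 + 30128.73 = 410682.15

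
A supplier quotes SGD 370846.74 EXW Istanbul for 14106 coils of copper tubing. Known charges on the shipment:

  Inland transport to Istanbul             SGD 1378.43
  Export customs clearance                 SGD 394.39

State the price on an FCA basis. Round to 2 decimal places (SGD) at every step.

FCA price: SGD 372619.56

From EXW to FCA, the seller additionally bears: inland to port, export clearance.
FCA price = 370846.74 + 1378.43 + 394.39 = 372619.56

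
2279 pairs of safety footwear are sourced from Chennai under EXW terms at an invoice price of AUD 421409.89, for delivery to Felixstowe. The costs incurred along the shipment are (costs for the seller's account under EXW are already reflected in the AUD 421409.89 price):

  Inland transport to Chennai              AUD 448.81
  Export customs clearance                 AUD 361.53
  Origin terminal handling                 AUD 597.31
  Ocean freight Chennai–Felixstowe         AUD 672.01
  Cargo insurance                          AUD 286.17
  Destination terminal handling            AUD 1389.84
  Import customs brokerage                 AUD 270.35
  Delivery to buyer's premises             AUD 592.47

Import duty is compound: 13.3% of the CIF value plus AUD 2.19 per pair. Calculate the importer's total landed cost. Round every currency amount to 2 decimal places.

Total landed cost: AUD 487381.56

EXW: the seller makes goods available at their premises; the buyer bears all onward costs.
CIF value = EXW price + inland to port + export clearance + origin terminal + freight + insurance = 421409.89 + 448.81 + 361.53 + 597.31 + 672.01 + 286.17 = 423775.72
Ad valorem component: 423775.72 × 13.3% = 56362.17
Specific component: 2279 × 2.19 = 4991.01
Import duty = 56362.17 + 4991.01 = 61353.18
Buyer bears: inland to port 448.81 + export clearance 361.53 + origin terminal 597.31 + freight 672.01 + insurance 286.17 + destination terminal 1389.84 + brokerage 270.35 + delivery 592.47 + duty 61353.18 = 65971.67
Landed cost = invoice 421409.89 + 65971.67 = 487381.56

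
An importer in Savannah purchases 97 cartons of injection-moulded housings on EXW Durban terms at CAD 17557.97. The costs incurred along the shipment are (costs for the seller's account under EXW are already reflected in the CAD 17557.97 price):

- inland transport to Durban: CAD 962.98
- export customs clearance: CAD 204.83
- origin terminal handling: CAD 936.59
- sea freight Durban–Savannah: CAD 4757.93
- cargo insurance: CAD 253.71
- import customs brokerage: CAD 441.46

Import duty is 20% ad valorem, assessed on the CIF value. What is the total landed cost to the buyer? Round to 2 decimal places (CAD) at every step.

EXW: the seller makes goods available at their premises; the buyer bears all onward costs.
CIF value = EXW price + inland to port + export clearance + origin terminal + freight + insurance = 17557.97 + 962.98 + 204.83 + 936.59 + 4757.93 + 253.71 = 24674.01
Import duty = 24674.01 × 20% = 4934.80
Buyer bears: inland to port 962.98 + export clearance 204.83 + origin terminal 936.59 + freight 4757.93 + insurance 253.71 + brokerage 441.46 + duty 4934.80 = 12492.30
Landed cost = invoice 17557.97 + 12492.30 = 30050.27

Total landed cost: CAD 30050.27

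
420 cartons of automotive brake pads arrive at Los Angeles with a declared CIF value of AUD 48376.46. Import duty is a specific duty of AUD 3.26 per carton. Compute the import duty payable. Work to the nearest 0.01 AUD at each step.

Import duty: AUD 1369.20

Import duty = 420 × 3.26 = 1369.20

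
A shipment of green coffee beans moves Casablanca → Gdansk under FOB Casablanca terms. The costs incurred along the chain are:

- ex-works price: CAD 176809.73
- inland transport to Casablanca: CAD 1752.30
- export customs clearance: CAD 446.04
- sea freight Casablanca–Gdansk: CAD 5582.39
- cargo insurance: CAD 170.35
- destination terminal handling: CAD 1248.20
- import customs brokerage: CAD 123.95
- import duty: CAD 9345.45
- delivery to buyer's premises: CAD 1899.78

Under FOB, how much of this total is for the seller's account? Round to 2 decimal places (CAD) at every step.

Seller's account: CAD 179008.07

FOB: the seller bears costs until goods are on board at the origin port; the buyer bears freight, insurance and all costs thereafter.
Seller's account: goods 176809.73 + inland to port 1752.30 + export clearance 446.04 = 179008.07
Buyer's account: freight 5582.39 + insurance 170.35 + destination terminal 1248.20 + brokerage 123.95 + duty 9345.45 + delivery 1899.78 = 18370.12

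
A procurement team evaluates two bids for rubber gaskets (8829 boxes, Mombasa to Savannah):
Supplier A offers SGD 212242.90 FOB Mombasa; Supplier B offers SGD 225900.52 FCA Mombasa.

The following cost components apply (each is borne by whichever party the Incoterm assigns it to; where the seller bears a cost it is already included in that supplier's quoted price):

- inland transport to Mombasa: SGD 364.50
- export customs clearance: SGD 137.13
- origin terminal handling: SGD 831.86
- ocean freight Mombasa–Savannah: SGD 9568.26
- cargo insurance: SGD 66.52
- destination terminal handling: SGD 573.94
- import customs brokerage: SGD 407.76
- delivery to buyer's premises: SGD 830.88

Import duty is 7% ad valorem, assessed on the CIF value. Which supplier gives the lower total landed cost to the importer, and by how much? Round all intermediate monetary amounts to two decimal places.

Supplier A (FOB):
CIF value = FOB price + freight + insurance = 212242.90 + 9568.26 + 66.52 = 221877.68
Import duty = 221877.68 × 7% = 15531.44
Buyer bears (A): 9568.26 + 66.52 + 573.94 + 407.76 + 830.88 = 11447.36
Landed cost (A) = invoice 212242.90 + 11447.36 + duty 15531.44 = 239221.70
Supplier B (FCA):
CIF value = FCA price + origin terminal + freight + insurance = 225900.52 + 831.86 + 9568.26 + 66.52 = 236367.16
Import duty = 236367.16 × 7% = 16545.70
Buyer bears (B): 831.86 + 9568.26 + 66.52 + 573.94 + 407.76 + 830.88 = 12279.22
Landed cost (B) = invoice 225900.52 + 12279.22 + duty 16545.70 = 254725.44
Difference = |239221.70 − 254725.44| = 15503.74

Supplier A is cheaper by SGD 15503.74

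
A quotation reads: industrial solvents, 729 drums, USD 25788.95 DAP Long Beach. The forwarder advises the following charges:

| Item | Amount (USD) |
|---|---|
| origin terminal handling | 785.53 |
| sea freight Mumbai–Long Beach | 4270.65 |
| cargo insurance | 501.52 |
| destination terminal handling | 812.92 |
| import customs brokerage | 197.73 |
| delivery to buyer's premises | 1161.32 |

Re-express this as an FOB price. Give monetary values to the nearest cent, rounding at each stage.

FOB price: USD 19042.54

Not relevant to the conversion: origin terminal — on the seller under both DAP and FOB; already in the DAP price and stays in the FOB price. brokerage — on the buyer under both terms; not part of either seller's price.
From DAP to FOB, the seller no longer bears: freight, insurance, destination terminal, delivery.
FOB price = 25788.95 − 4270.65 − 501.52 − 812.92 − 1161.32 = 19042.54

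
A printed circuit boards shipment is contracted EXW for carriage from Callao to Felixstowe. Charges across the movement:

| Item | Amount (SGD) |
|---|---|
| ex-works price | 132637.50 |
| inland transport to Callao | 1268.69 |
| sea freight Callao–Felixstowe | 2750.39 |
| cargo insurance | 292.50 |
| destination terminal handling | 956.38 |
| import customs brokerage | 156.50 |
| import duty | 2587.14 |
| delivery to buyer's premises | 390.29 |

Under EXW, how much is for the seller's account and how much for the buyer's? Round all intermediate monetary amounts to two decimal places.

EXW: the seller makes goods available at their premises; the buyer bears all onward costs.
Seller's account: goods 132637.50 = 132637.50
Buyer's account: inland to port 1268.69 + freight 2750.39 + insurance 292.50 + destination terminal 956.38 + brokerage 156.50 + duty 2587.14 + delivery 390.29 = 8401.89

Seller: SGD 132637.50; buyer: SGD 8401.89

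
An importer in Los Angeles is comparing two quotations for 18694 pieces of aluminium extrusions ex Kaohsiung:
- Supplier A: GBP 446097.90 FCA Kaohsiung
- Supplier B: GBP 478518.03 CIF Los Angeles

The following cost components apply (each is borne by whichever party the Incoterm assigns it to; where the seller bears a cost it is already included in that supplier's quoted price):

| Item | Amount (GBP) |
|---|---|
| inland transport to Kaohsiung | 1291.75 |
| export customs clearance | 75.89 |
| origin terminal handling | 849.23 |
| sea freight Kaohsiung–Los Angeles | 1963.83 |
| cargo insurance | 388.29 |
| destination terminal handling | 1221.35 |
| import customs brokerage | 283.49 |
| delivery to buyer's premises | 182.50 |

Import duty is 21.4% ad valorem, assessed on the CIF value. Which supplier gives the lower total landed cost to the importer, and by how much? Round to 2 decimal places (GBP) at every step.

Supplier A is cheaper by GBP 35471.60

Supplier A (FCA):
CIF value = FCA price + origin terminal + freight + insurance = 446097.90 + 849.23 + 1963.83 + 388.29 = 449299.25
Import duty = 449299.25 × 21.4% = 96150.04
Buyer bears (A): 849.23 + 1963.83 + 388.29 + 1221.35 + 283.49 + 182.50 = 4888.69
Landed cost (A) = invoice 446097.90 + 4888.69 + duty 96150.04 = 547136.63
Supplier B (CIF):
The CIF price already equals the CIF value: 478518.03
Import duty = 478518.03 × 21.4% = 102402.86
Buyer bears (B): 1221.35 + 283.49 + 182.50 = 1687.34
Landed cost (B) = invoice 478518.03 + 1687.34 + duty 102402.86 = 582608.23
Difference = |547136.63 − 582608.23| = 35471.60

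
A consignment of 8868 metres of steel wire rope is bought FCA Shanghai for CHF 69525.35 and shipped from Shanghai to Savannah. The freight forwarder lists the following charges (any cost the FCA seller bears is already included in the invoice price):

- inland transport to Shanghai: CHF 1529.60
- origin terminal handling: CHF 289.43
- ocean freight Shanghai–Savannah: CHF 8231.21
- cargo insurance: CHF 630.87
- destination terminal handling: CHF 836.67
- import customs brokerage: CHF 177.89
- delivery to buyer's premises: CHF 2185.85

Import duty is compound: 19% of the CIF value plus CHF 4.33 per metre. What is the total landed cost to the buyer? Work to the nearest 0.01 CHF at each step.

Total landed cost: CHF 135224.31

FCA: the seller delivers export-cleared goods to the carrier; the buyer bears costs from that point.
Already in the invoice (seller's account under FCA): inland to port — exclude.
CIF value = FCA price + origin terminal + freight + insurance = 69525.35 + 289.43 + 8231.21 + 630.87 = 78676.86
Ad valorem component: 78676.86 × 19% = 14948.60
Specific component: 8868 × 4.33 = 38398.44
Import duty = 14948.60 + 38398.44 = 53347.04
Buyer bears: origin terminal 289.43 + freight 8231.21 + insurance 630.87 + destination terminal 836.67 + brokerage 177.89 + delivery 2185.85 + duty 53347.04 = 65698.96
Landed cost = invoice 69525.35 + 65698.96 = 135224.31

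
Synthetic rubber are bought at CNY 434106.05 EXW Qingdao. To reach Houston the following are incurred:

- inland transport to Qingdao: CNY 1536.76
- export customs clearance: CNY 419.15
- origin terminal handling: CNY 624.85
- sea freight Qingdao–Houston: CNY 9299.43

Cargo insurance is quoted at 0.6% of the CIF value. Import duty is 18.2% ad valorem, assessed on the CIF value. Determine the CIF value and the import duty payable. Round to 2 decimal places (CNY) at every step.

Let C be the CIF value. C = EXW price + pre-shipment costs + freight + 0.6% × C
C − 0.6% × C = 434106.05 + 1536.76 + 419.15 + 624.85 + 9299.43
0.994 × C = 445986.24
C = 445986.24 / 0.994 = 448678.31
Insurance premium = 0.6% × 448678.31 = 2692.07
Import duty = 448678.31 × 18.2% = 81659.45

CIF value: CNY 448678.31; import duty: CNY 81659.45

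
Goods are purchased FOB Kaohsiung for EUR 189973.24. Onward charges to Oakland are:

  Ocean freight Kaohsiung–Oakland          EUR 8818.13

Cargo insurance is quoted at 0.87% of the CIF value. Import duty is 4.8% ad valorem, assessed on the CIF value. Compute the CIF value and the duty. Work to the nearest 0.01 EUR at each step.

CIF value: EUR 200536.03; import duty: EUR 9625.73

Let C be the CIF value. C = FOB price + freight + 0.87% × C
C − 0.87% × C = 189973.24 + 8818.13
0.9913 × C = 198791.37
C = 198791.37 / 0.9913 = 200536.03
Insurance premium = 0.87% × 200536.03 = 1744.66
Import duty = 200536.03 × 4.8% = 9625.73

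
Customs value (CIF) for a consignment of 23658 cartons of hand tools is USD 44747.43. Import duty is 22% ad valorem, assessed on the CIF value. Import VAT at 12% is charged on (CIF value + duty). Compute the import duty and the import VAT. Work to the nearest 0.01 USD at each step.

Import duty: USD 9844.43; import VAT: USD 6551.02

Import duty = 44747.43 × 22% = 9844.43
VAT base = CIF + duty = 44747.43 + 9844.43 = 54591.86
Import VAT = 54591.86 × 12% = 6551.02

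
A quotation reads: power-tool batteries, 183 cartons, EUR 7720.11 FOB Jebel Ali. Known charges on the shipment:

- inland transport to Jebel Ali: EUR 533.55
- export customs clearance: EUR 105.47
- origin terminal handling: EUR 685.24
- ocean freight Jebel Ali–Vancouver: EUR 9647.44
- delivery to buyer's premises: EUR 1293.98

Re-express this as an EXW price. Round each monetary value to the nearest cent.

EXW price: EUR 6395.85

Not relevant to the conversion: freight, delivery — on the buyer under both terms; not part of either seller's price.
From FOB to EXW, the seller no longer bears: inland to port, export clearance, origin terminal.
EXW price = 7720.11 − 533.55 − 105.47 − 685.24 = 6395.85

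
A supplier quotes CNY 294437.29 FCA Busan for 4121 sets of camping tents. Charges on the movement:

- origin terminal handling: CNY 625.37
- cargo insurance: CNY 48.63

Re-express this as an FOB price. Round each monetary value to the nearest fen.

Not relevant to the conversion: insurance — on the buyer under both terms; not part of either seller's price.
From FCA to FOB, the seller additionally bears: origin terminal.
FOB price = 294437.29 + 625.37 = 295062.66

FOB price: CNY 295062.66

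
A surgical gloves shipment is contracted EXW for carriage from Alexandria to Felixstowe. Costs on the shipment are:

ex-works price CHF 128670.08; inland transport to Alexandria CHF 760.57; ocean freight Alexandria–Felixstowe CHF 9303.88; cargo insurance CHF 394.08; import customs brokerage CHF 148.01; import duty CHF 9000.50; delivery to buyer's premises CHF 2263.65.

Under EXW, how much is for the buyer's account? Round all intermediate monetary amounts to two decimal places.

Buyer's account: CHF 21870.69

EXW: the seller makes goods available at their premises; the buyer bears all onward costs.
Seller's account: goods 128670.08 = 128670.08
Buyer's account: inland to port 760.57 + freight 9303.88 + insurance 394.08 + brokerage 148.01 + duty 9000.50 + delivery 2263.65 = 21870.69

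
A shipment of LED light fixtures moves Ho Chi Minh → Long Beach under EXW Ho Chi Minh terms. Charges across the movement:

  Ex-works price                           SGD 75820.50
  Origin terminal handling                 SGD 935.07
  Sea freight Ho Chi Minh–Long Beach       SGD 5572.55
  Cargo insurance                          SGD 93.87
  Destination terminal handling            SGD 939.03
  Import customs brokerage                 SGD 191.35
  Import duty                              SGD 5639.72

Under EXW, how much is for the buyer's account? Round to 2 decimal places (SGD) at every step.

Buyer's account: SGD 13371.59

EXW: the seller makes goods available at their premises; the buyer bears all onward costs.
Seller's account: goods 75820.50 = 75820.50
Buyer's account: origin terminal 935.07 + freight 5572.55 + insurance 93.87 + destination terminal 939.03 + brokerage 191.35 + duty 5639.72 = 13371.59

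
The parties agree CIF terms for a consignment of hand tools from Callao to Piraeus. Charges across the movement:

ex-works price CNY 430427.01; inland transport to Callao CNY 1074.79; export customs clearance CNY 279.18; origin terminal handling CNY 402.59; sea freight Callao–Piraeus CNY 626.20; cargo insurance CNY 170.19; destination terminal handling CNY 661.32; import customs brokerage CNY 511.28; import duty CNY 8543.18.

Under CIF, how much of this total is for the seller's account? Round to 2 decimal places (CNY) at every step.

CIF: the seller pays costs through ocean freight and marine insurance to the destination port.
Seller's account: goods 430427.01 + inland to port 1074.79 + export clearance 279.18 + origin terminal 402.59 + freight 626.20 + insurance 170.19 = 432979.96
Buyer's account: destination terminal 661.32 + brokerage 511.28 + duty 8543.18 = 9715.78

Seller's account: CNY 432979.96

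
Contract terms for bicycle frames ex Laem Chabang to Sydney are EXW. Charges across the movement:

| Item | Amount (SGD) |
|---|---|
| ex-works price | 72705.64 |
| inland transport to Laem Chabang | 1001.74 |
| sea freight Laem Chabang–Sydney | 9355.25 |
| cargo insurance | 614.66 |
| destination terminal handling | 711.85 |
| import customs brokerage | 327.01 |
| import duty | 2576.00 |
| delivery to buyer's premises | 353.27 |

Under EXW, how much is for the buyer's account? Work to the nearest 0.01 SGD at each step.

EXW: the seller makes goods available at their premises; the buyer bears all onward costs.
Seller's account: goods 72705.64 = 72705.64
Buyer's account: inland to port 1001.74 + freight 9355.25 + insurance 614.66 + destination terminal 711.85 + brokerage 327.01 + duty 2576.00 + delivery 353.27 = 14939.78

Buyer's account: SGD 14939.78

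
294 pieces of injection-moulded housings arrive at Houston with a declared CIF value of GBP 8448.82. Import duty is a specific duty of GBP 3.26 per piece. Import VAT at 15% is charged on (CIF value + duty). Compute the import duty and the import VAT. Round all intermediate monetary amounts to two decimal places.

Import duty = 294 × 3.26 = 958.44
VAT base = CIF + duty = 8448.82 + 958.44 = 9407.26
Import VAT = 9407.26 × 15% = 1411.09

Import duty: GBP 958.44; import VAT: GBP 1411.09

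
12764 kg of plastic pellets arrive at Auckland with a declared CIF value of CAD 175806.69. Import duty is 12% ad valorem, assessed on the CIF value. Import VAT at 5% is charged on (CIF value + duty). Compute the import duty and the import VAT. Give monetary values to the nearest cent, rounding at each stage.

Import duty = 175806.69 × 12% = 21096.80
VAT base = CIF + duty = 175806.69 + 21096.80 = 196903.49
Import VAT = 196903.49 × 5% = 9845.17

Import duty: CAD 21096.80; import VAT: CAD 9845.17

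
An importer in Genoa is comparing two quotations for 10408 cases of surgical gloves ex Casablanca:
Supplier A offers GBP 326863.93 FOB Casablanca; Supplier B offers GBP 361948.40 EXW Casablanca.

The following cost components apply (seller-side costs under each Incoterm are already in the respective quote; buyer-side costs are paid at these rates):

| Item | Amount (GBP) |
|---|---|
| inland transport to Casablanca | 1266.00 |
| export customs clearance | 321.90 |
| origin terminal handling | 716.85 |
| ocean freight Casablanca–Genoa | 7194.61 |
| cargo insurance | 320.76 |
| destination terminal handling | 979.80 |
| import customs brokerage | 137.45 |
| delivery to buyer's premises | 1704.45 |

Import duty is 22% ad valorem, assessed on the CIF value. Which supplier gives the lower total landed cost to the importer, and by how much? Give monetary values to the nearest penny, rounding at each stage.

Supplier A (FOB):
CIF value = FOB price + freight + insurance = 326863.93 + 7194.61 + 320.76 = 334379.30
Import duty = 334379.30 × 22% = 73563.45
Buyer bears (A): 7194.61 + 320.76 + 979.80 + 137.45 + 1704.45 = 10337.07
Landed cost (A) = invoice 326863.93 + 10337.07 + duty 73563.45 = 410764.45
Supplier B (EXW):
CIF value = EXW price + inland to port + export clearance + origin terminal + freight + insurance = 361948.40 + 1266.00 + 321.90 + 716.85 + 7194.61 + 320.76 = 371768.52
Import duty = 371768.52 × 22% = 81789.07
Buyer bears (B): 1266.00 + 321.90 + 716.85 + 7194.61 + 320.76 + 979.80 + 137.45 + 1704.45 = 12641.82
Landed cost (B) = invoice 361948.40 + 12641.82 + duty 81789.07 = 456379.29
Difference = |410764.45 − 456379.29| = 45614.84

Supplier A is cheaper by GBP 45614.84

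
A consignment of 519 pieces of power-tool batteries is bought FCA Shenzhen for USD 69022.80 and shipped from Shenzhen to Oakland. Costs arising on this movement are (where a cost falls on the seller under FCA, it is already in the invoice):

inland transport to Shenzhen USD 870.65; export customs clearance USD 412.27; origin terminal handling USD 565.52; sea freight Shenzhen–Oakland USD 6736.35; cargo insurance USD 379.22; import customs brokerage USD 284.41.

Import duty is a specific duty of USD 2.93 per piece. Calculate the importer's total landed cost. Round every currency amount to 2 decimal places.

FCA: the seller delivers export-cleared goods to the carrier; the buyer bears costs from that point.
Already in the invoice (seller's account under FCA): inland to port, export clearance — exclude.
CIF value = FCA price + origin terminal + freight + insurance = 69022.80 + 565.52 + 6736.35 + 379.22 = 76703.89
Import duty = 519 × 2.93 = 1520.67
Buyer bears: origin terminal 565.52 + freight 6736.35 + insurance 379.22 + brokerage 284.41 + duty 1520.67 = 9486.17
Landed cost = invoice 69022.80 + 9486.17 = 78508.97

Total landed cost: USD 78508.97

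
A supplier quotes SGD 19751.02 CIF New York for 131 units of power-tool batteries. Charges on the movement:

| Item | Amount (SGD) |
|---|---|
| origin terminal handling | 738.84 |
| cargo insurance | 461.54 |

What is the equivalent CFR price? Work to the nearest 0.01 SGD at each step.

Not relevant to the conversion: origin terminal — on the seller under both CIF and CFR; already in the CIF price and stays in the CFR price.
From CIF to CFR, the seller no longer bears: insurance.
CFR price = 19751.02 − 461.54 = 19289.48

CFR price: SGD 19289.48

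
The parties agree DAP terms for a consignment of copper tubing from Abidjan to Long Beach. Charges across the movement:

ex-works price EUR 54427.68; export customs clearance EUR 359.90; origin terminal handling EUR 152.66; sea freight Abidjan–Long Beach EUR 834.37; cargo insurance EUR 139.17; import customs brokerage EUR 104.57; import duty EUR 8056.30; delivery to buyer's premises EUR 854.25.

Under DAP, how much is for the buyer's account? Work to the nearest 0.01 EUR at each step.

DAP: the seller bears all costs to the named destination except import duty and clearance.
Seller's account: goods 54427.68 + export clearance 359.90 + origin terminal 152.66 + freight 834.37 + insurance 139.17 + delivery 854.25 = 56768.03
Buyer's account: brokerage 104.57 + duty 8056.30 = 8160.87

Buyer's account: EUR 8160.87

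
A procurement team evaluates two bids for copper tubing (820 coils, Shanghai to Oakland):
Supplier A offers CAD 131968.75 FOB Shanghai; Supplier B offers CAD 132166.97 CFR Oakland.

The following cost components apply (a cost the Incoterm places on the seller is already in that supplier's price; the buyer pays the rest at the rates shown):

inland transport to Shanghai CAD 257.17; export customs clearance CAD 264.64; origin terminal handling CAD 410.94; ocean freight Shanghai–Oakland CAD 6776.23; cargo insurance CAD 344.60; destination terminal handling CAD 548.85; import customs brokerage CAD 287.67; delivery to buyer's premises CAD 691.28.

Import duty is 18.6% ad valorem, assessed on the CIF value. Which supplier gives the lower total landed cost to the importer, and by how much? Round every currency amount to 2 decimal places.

Supplier A (FOB):
CIF value = FOB price + freight + insurance = 131968.75 + 6776.23 + 344.60 = 139089.58
Import duty = 139089.58 × 18.6% = 25870.66
Buyer bears (A): 6776.23 + 344.60 + 548.85 + 287.67 + 691.28 = 8648.63
Landed cost (A) = invoice 131968.75 + 8648.63 + duty 25870.66 = 166488.04
Supplier B (CFR):
CIF value = CFR price + insurance = 132166.97 + 344.60 = 132511.57
Import duty = 132511.57 × 18.6% = 24647.15
Buyer bears (B): 344.60 + 548.85 + 287.67 + 691.28 = 1872.40
Landed cost (B) = invoice 132166.97 + 1872.40 + duty 24647.15 = 158686.52
Difference = |166488.04 − 158686.52| = 7801.52

Supplier B is cheaper by CAD 7801.52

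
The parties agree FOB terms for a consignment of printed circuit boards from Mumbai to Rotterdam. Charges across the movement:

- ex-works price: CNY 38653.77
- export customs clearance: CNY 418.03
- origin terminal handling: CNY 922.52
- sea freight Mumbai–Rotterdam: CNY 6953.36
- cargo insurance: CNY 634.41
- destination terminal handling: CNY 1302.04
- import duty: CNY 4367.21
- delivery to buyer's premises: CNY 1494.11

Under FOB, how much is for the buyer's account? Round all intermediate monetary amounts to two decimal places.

Buyer's account: CNY 14751.13

FOB: the seller bears costs until goods are on board at the origin port; the buyer bears freight, insurance and all costs thereafter.
Seller's account: goods 38653.77 + export clearance 418.03 + origin terminal 922.52 = 39994.32
Buyer's account: freight 6953.36 + insurance 634.41 + destination terminal 1302.04 + duty 4367.21 + delivery 1494.11 = 14751.13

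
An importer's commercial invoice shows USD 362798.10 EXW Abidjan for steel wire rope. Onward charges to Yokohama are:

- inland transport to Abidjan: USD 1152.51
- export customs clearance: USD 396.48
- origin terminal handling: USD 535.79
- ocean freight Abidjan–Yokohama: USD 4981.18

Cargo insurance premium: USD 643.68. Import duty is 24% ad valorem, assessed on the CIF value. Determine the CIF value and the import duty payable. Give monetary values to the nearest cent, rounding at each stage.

CIF = EXW price + pre-shipment costs + freight + insurance
CIF = 362798.10 + 1152.51 + 396.48 + 535.79 + 4981.18 + 643.68 = 370507.74
Import duty = 370507.74 × 24% = 88921.86

CIF value: USD 370507.74; import duty: USD 88921.86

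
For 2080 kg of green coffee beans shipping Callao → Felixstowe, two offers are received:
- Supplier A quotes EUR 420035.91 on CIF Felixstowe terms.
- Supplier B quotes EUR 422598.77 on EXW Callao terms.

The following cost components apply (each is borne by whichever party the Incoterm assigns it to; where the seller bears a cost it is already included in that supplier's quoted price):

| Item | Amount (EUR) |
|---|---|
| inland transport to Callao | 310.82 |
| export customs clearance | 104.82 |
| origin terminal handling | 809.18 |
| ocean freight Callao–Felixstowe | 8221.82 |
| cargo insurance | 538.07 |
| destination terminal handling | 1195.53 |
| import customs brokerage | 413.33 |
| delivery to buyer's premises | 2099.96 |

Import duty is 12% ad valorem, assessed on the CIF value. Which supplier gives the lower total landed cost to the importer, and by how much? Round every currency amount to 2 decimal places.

Supplier A is cheaper by EUR 14053.28

Supplier A (CIF):
The CIF price already equals the CIF value: 420035.91
Import duty = 420035.91 × 12% = 50404.31
Buyer bears (A): 1195.53 + 413.33 + 2099.96 = 3708.82
Landed cost (A) = invoice 420035.91 + 3708.82 + duty 50404.31 = 474149.04
Supplier B (EXW):
CIF value = EXW price + inland to port + export clearance + origin terminal + freight + insurance = 422598.77 + 310.82 + 104.82 + 809.18 + 8221.82 + 538.07 = 432583.48
Import duty = 432583.48 × 12% = 51910.02
Buyer bears (B): 310.82 + 104.82 + 809.18 + 8221.82 + 538.07 + 1195.53 + 413.33 + 2099.96 = 13693.53
Landed cost (B) = invoice 422598.77 + 13693.53 + duty 51910.02 = 488202.32
Difference = |474149.04 − 488202.32| = 14053.28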